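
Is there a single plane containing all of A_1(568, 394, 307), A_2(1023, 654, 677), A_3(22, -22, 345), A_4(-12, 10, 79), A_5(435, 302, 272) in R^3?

The plane through A_1, A_2, A_3 has normal n = A_1A_2 × A_1A_3 = (163800, -219310, -47320) and equation n·P = -7896980.
Checking the remaining points: n·A_4 = -7896980, n·A_5 = -7849660.
Since n·A_5 = -7849660 ≠ -7896980, A_5 is off the plane and the points are not all coplanar.

No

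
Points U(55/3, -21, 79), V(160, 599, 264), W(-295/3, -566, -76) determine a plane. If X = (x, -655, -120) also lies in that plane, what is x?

-410/3

A normal to the plane is n = UV × UW = (4725, 375, -4875).
X lies in the plane iff n · UX = 0.
This gives (4725)x + (645750) = 0, so x = -410/3.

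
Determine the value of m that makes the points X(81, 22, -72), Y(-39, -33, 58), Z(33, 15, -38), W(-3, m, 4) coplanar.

-4

Normal to plane XYZ: n = (-960, -2160, -1800); plane equation n·P = 4320.
Requiring n·W = 4320: (-2160)m + (-4320) = 4320.
So m = -4.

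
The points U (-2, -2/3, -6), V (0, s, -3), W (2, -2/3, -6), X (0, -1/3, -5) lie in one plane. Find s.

Normal to plane UWX: n = (0, -4, 4/3); plane equation n·P = -16/3.
Requiring n·V = -16/3: (-4)s + (-4) = -16/3.
So s = 1/3.

1/3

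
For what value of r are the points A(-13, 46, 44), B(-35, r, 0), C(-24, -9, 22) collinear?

-64

Direction AC = (-11, -55, -22). From the x-coordinate of B, the parameter along the line is τ = (-35 − (-13))/(-11) = 2.
Then r = 46 + 2·(-55) = -64.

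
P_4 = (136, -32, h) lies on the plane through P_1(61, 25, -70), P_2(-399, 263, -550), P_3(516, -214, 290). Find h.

-574

Coplanarity requires P_1P_2 · (P_1P_3 × P_1P_4) = 0.
P_1P_2 = (-460, 238, -480), P_1P_3 = (455, -239, 360); the triple product is linear in h with coefficient 1650 and constant term 947100.
Setting it to zero: h = -574.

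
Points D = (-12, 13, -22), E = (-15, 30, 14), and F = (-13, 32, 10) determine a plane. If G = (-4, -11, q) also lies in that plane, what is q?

The plane through D, E, F has equation −140x + 60y − 40z = 3340.
Substituting G: (-40)q + (-100) = 3340, so q = -86.

-86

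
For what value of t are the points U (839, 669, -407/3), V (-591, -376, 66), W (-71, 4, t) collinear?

Collinearity requires UV × UW = 0; each component is linear in t.
The x-component gives (-1045)t + (-22990/3) = 0, so t = -22/3.
The remaining components then also vanish.

-22/3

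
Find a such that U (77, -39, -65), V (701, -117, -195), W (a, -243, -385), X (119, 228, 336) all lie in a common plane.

719

Normal to plane UVX: n = (3432, -255684, 169884); plane equation n·P = -806520.
Requiring n·W = -806520: (3432)a + (-3274128) = -806520.
So a = 719.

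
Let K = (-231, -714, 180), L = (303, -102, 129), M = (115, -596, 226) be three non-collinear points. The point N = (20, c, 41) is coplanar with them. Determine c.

-21

A normal to the plane is n = KL × KM = (34170, -42210, -148740).
N lies in the plane iff n · KN = 0.
This gives (-42210)c + (-886410) = 0, so c = -21.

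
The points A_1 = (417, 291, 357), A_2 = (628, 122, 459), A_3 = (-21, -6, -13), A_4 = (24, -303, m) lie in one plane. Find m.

-55

Coplanarity ⇔ det[A_1A_2; A_1A_3; A_1A_4] = 0.
Expanding, this is linear in m: (-136689)m + (-7517895) = 0.
So m = -55.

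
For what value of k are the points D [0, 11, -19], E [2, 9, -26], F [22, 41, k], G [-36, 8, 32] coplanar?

4

Normal to plane DEG: n = (-123, 150, -78); plane equation n·P = 3132.
Requiring n·F = 3132: (-78)k + (3444) = 3132.
So k = 4.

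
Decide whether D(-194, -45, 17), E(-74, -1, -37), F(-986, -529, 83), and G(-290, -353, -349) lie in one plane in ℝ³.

Yes

A normal to the plane through D, E, F is n = DE × DF = (-23232, 34848, -23232).
The plane has equation n·P = 2543904. For G: n·G = 2543904.
Equal, so G lies in the plane and all four are coplanar.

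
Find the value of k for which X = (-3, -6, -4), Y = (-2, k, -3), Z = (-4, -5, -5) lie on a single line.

-7

Collinearity requires XY × XZ = 0; each component is linear in k.
The x-component gives (-1)k + (-7) = 0, so k = -7.
The remaining components then also vanish.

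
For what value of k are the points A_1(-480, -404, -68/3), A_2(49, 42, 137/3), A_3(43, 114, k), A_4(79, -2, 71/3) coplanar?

221/3

Normal to plane A_1A_2A_4: n = (-20416/3, 13688, -36656); plane equation n·P = -4297568/3.
Requiring n·A_3 = -4297568/3: (-36656)k + (3803408/3) = -4297568/3.
So k = 221/3.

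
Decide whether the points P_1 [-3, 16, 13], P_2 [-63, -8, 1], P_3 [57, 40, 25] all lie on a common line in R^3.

Yes

P_1P_2 = (-60, -24, -12), P_1P_3 = (60, 24, 12).
P_1P_2 × P_1P_3 = (0, 0, 0).
The cross product vanishes, so the three points are collinear.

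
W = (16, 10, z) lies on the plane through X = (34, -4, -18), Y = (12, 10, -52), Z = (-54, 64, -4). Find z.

Coplanarity requires XY · (XZ × XW) = 0.
XY = (-22, 14, -34), XZ = (-88, 68, 14); the triple product is linear in z with coefficient -264 and constant term -3696.
Setting it to zero: z = -14.

-14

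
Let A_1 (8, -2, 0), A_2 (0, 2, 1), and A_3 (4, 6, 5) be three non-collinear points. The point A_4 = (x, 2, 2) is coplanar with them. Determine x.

The plane through A_1, A_2, A_3 has equation 12x + 36y − 48z = 24.
Substituting A_4: (12)x + (-24) = 24, so x = 4.

4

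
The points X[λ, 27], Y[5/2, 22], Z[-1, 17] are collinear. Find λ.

Collinearity: (X − Y) must be parallel to (Z − Y) = (-7/2, -5).
Cross-multiplying the components: (λ − 5/2)·(-5) = (5)·(-7/2).
Solving gives λ = 6.

6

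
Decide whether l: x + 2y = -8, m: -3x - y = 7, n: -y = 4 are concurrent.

No

The three lines meet at one point iff the augmented coefficient matrix [aᵢ bᵢ cᵢ] has rank < 3, i.e. its determinant vanishes.
Here the determinant is 3.
Nonzero, so no common point exists.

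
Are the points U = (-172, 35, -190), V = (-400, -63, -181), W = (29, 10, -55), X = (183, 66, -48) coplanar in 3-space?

Yes

A normal to the plane through U, V, W is n = UV × UW = (-13005, 32589, 25398).
The plane has equation n·P = -1448145. For X: n·X = -1448145.
Equal, so X lies in the plane and all four are coplanar.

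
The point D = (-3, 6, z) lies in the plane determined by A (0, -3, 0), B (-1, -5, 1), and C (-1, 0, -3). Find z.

Coplanarity requires AB · (AC × AD) = 0.
AB = (-1, -2, 1), AC = (-1, 3, -3); the triple product is linear in z with coefficient -5 and constant term -45.
Setting it to zero: z = -9.

-9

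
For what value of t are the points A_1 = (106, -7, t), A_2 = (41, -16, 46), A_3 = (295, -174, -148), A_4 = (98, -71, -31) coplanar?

The points are coplanar iff A_1A_2 · (A_1A_3 × A_1A_4) = 0.
Expanding, this is linear in t: (4964)t + (-402084) = 0.
So t = 81.

81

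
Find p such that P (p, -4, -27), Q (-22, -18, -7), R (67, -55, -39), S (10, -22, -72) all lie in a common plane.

-44

The points are coplanar iff PQ · (PR × PS) = 0.
Expanding, this is linear in p: (-2277)p + (-100188) = 0.
So p = -44.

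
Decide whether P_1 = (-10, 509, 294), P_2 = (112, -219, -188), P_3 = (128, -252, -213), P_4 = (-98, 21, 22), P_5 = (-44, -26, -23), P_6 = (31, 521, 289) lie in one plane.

Yes

The plane through P_1, P_2, P_3 has normal n = P_1P_2 × P_1P_3 = (2294, -4662, 7622) and equation n·P = -155030.
Checking the remaining points: n·P_4 = -155030, n·P_5 = -155030, n·P_6 = -155030.
All equal -155030, so all 6 points lie in one plane.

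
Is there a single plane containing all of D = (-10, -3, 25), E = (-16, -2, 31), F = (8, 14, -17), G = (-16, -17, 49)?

Yes

With D as base: DE = (-6, 1, 6), DF = (18, 17, -42), DG = (-6, -14, 24).
DF × DG = (-180, -180, -150).
DE · (DF × DG) = 0.
The scalar triple product vanishes, so the four points are coplanar.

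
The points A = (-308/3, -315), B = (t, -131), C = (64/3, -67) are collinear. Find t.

-32/3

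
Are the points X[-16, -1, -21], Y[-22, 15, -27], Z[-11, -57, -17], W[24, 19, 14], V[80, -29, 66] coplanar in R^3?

No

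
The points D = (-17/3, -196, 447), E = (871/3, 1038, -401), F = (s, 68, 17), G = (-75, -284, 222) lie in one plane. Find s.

Coplanarity ⇔ det[DE; DF; DG] = 0.
Expanding, this is linear in s: (352274)s + (-16556878/3) = 0.
So s = 47/3.

47/3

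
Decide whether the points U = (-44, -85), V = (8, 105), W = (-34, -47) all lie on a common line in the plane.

No

UV = (52, 190), UW = (10, 38).
If collinear, UW would be a scalar multiple of UV. But (52)·(38) ≠ (190)·(10) (difference 76), so they are not parallel; the points are not collinear.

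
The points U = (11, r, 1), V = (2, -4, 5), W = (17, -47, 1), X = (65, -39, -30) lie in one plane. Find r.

Coplanarity ⇔ det[UV; UW; UX] = 0.
Expanding, this is linear in r: (-273)r + (-4641) = 0.
So r = -17.

-17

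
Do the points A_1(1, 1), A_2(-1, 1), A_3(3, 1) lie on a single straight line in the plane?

A_1A_2 = (-2, 0), A_1A_3 = (2, 0).
det[A_1A_2; A_1A_3] = (-2)(0) − (0)(2) = 0.
The determinant is zero, so the points are collinear.

Yes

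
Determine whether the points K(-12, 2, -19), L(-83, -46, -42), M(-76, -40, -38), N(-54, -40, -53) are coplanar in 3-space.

A normal to the plane through K, L, M is n = KL × KM = (-54, 123, -90).
The plane has equation n·P = 2604. For N: n·N = 2766.
2766 ≠ 2604, so N is off the plane.

No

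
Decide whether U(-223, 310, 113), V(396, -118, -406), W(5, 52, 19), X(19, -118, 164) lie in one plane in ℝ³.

No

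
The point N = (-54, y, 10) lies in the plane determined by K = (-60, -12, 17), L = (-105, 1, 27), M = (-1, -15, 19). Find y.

-19

The plane through K, L, M has equation 56x + 680y − 632z = -22264.
Substituting N: (680)y + (-9344) = -22264, so y = -19.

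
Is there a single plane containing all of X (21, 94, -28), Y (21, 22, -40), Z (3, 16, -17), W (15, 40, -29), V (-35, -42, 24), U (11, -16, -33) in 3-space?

The plane through X, Y, Z has normal n = XY × XZ = (-1728, 216, -1296) and equation n·P = 20304.
Checking the remaining points: n·W = 20304, n·V = 20304, n·U = 20304.
All equal 20304, so all 6 points lie in one plane.

Yes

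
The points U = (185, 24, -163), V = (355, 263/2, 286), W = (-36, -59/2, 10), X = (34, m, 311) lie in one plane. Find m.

28

The points are coplanar iff UV · (UW × UX) = 0.
Expanding, this is linear in m: (-128639)m + (3601892) = 0.
So m = 28.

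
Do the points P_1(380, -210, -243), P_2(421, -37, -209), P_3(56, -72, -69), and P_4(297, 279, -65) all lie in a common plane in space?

The four points are coplanar iff the 3×3 determinant with rows P_1P_2, P_1P_3, P_1P_4 is zero.
Rows: (41, 173, 34), (-324, 138, 174), (-83, 489, 178).
Expanding along the first row: (41)(-60522) − (173)(-43230) + (34)(-146982) = 0.
Zero determinant ⇒ coplanar.

Yes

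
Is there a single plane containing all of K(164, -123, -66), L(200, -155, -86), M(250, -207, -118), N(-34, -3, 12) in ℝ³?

No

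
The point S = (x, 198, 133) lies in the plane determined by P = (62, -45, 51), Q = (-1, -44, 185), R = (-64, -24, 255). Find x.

Coplanarity requires PQ · (PR × PS) = 0.
PQ = (-63, 1, 134), PR = (-126, 21, 204); the triple product is linear in x with coefficient -2610 and constant term -916110.
Setting it to zero: x = -351.

-351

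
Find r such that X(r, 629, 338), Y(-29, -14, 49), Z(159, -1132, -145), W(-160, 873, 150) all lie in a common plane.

The points are coplanar iff XY · (XZ × XW) = 0.
Expanding, this is linear in r: (-59160)r + (-11713680) = 0.
So r = -198.

-198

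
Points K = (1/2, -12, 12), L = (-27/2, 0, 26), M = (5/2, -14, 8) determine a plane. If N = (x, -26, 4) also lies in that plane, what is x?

A normal to the plane is n = KL × KM = (-20, -28, 4).
N lies in the plane iff n · KN = 0.
This gives (-20)x + (370) = 0, so x = 37/2.

37/2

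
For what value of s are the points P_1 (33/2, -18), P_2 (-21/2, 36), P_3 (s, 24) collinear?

Collinearity: (P_3 − P_1) must be parallel to (P_2 − P_1) = (-27, 54).
Cross-multiplying the components: (s − 33/2)·(54) = (42)·(-27).
Solving gives s = -9/2.

-9/2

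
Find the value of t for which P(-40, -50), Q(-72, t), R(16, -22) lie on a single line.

-66

The three points are collinear iff det[PQ; PR] = 0.
This determinant is linear in t: (-56)t + (-3696) = 0, so t = -66.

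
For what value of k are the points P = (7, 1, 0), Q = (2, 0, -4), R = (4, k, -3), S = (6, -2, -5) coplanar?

0

The points are coplanar iff PQ · (PR × PS) = 0.
Expanding, this is linear in k: (21)k + (0) = 0.
So k = 0.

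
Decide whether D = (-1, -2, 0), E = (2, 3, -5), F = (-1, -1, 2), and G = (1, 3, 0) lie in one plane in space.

Yes

The four points are coplanar iff the 3×3 determinant with rows DE, DF, DG is zero.
Rows: (3, 5, -5), (0, 1, 2), (2, 5, 0).
Expanding along the first row: (3)(-10) − (5)(-4) + (-5)(-2) = 0.
Zero determinant ⇒ coplanar.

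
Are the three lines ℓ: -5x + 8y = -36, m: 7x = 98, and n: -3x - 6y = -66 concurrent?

Intersecting ℓ and m: solving the 2×2 system gives (x, y) = (14, 17/4).
Substitute into n: (-3)(14) + (-6)(17/4) = -135/2.
But n requires -66 ≠ -135/2, so the three lines have no common point.

No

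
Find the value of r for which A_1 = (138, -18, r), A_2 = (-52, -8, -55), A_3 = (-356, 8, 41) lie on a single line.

-115

Direction A_2A_3 = (-304, 16, 96). From the x-coordinate of A_1, the parameter along the line is τ = (138 − (-52))/(-304) = -5/8.
Then r = (-55) + (-5/8)·(96) = -115.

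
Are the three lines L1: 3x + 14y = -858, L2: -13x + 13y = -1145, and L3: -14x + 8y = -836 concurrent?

Lines aᵢx + bᵢy = cᵢ with pairwise distinct directions are concurrent exactly when det[aᵢ bᵢ cᵢ] = 0.
Here the determinant is 220.
Nonzero, so no common point exists.

No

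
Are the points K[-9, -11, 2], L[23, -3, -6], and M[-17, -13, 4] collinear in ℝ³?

Yes

KL = (32, 8, -8), KM = (-8, -2, 2).
Each component of KM is -1/4 times the corresponding component of KL, so KM = -1/4·KL and the points are collinear.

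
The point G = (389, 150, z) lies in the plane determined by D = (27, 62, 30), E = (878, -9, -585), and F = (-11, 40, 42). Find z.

The plane through D, E, F has equation −14382x + 13158y − 21420z = -215118.
Substituting G: (-21420)z + (-3620898) = -215118, so z = -159.

-159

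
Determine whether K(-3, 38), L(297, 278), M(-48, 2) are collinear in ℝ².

KL = (300, 240), KM = (-45, -36).
det[KL; KM] = (300)(-36) − (240)(-45) = 0.
The determinant is zero, so the points are collinear.

Yes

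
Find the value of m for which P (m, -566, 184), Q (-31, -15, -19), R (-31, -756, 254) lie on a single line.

-31

Direction QR = (0, -741, 273). From the y-coordinate of P, the parameter along the line is τ = (-566 − (-15))/(-741) = 29/39.
Then m = (-31) + 29/39·(0) = -31.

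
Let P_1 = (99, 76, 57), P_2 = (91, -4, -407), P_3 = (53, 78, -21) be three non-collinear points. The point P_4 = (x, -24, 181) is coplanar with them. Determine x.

The plane through P_1, P_2, P_3 has equation 7168x + 20720y − 3696z = 2073680.
Substituting P_4: (7168)x + (-1166256) = 2073680, so x = 452.

452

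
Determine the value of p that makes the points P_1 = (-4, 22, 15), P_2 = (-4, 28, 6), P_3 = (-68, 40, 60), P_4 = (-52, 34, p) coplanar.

51

Normal to plane P_1P_2P_3: n = (432, 576, 384); plane equation n·P = 16704.
Requiring n·P_4 = 16704: (384)p + (-2880) = 16704.
So p = 51.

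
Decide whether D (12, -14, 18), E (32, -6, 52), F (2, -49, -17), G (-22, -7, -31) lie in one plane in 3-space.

No

A normal to the plane through D, E, F is n = DE × DF = (910, 360, -620).
The plane has equation n·P = -5280. For G: n·G = -3320.
-3320 ≠ -5280, so G is off the plane.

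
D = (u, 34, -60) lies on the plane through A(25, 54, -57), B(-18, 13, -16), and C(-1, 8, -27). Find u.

36

The plane through A, B, C has equation 656x + 224y + 912z = -23488.
Substituting D: (656)u + (-47104) = -23488, so u = 36.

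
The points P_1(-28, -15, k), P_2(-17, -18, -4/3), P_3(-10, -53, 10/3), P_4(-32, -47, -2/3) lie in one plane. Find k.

The points are coplanar iff P_1P_2 · (P_1P_3 × P_1P_4) = 0.
Expanding, this is linear in k: (728)k + (7280/3) = 0.
So k = -10/3.

-10/3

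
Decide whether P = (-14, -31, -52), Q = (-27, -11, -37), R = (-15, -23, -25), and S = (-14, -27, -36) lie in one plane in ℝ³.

Yes

With P as base: PQ = (-13, 20, 15), PR = (-1, 8, 27), PS = (0, 4, 16).
PR × PS = (20, 16, -4).
PQ · (PR × PS) = 0.
The scalar triple product vanishes, so the four points are coplanar.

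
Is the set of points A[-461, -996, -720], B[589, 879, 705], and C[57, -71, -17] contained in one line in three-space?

Yes

AB = (1050, 1875, 1425), AC = (518, 925, 703).
Each component of AC is 37/75 times the corresponding component of AB, so AC = 37/75·AB and the points are collinear.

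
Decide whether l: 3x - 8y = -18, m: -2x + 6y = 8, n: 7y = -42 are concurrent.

Intersecting l and m: solving the 2×2 system gives (x, y) = (-22, -6).
Substitute into n: (0)(-22) + (7)(-6) = -42.
This equals -42, so (-22, -6) lies on all three lines and they are concurrent.

Yes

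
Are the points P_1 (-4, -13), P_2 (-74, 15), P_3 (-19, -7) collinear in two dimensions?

P_1P_2 = (-70, 28), P_1P_3 = (-15, 6).
det[P_1P_2; P_1P_3] = (-70)(6) − (28)(-15) = 0.
The determinant is zero, so the points are collinear.

Yes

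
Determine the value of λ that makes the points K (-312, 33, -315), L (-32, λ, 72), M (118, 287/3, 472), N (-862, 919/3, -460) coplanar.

67/3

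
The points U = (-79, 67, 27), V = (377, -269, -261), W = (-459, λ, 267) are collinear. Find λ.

347

Direction UV = (456, -336, -288). From the x-coordinate of W, the parameter along the line is τ = (-459 − (-79))/456 = -5/6.
Then λ = 67 + (-5/6)·(-336) = 347.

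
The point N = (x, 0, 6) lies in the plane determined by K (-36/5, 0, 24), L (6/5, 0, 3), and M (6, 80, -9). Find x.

The plane through K, L, M has equation 1680x + 672z = 4032.
Substituting N: (1680)x + (4032) = 4032, so x = 0.

0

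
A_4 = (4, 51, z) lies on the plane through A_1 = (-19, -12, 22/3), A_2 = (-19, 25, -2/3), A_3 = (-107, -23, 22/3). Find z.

Coplanarity requires A_1A_2 · (A_1A_3 × A_1A_4) = 0.
A_1A_2 = (0, 37, -8), A_1A_3 = (-88, -11, 0); the triple product is linear in z with coefficient 3256 and constant term 55352/3.
Setting it to zero: z = -17/3.

-17/3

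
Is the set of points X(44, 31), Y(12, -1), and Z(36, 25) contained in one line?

XY = (-32, -32), XZ = (-8, -6).
If collinear, XZ would be a scalar multiple of XY. But (-32)·(-6) ≠ (-32)·(-8) (difference -64), so they are not parallel; the points are not collinear.

No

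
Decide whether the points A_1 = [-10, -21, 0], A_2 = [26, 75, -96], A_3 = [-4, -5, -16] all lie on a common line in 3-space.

Yes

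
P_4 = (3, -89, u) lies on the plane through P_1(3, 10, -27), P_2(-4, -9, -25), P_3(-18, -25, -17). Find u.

-45

The plane through P_1, P_2, P_3 has equation −120x + 28y − 154z = 4078.
Substituting P_4: (-154)u + (-2852) = 4078, so u = -45.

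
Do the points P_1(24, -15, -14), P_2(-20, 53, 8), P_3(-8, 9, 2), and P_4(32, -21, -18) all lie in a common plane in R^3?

A normal to the plane through P_1, P_2, P_3 is n = P_1P_2 × P_1P_3 = (560, 0, 1120).
The plane has equation n·P = -2240. For P_4: n·P_4 = -2240.
Equal, so P_4 lies in the plane and all four are coplanar.

Yes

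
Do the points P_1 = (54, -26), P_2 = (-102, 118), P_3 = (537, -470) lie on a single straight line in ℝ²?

No

P_1P_2 = (-156, 144), P_1P_3 = (483, -444).
Twice the signed area of △P_1P_2P_3 is (-156)(-444) − (144)(483) = -288.
The area is nonzero, so the three points are not collinear.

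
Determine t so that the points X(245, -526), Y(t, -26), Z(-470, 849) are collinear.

Collinearity: (Y − X) must be parallel to (Z − X) = (-715, 1375).
Cross-multiplying the components: (t − 245)·(1375) = (500)·(-715).
Solving gives t = -15.

-15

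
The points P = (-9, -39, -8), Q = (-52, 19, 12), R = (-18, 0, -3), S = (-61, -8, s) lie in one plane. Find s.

15

Coplanarity ⇔ det[PQ; PR; PS] = 0.
Expanding, this is linear in s: (-1155)s + (17325) = 0.
So s = 15.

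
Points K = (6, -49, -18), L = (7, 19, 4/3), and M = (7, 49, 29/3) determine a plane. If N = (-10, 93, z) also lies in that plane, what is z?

43/3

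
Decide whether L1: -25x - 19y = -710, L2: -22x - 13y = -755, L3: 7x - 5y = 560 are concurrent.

Lines aᵢx + bᵢy = cᵢ with pairwise distinct directions are concurrent exactly when det[aᵢ bᵢ cᵢ] = 0.
Here the determinant is 0.
It vanishes, so the lines are concurrent at (55, -35).

Yes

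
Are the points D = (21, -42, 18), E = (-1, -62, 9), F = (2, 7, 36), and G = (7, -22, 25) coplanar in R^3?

With D as base: DE = (-22, -20, -9), DF = (-19, 49, 18), DG = (-14, 20, 7).
DF × DG = (-17, -119, 306).
DE · (DF × DG) = 0.
The scalar triple product vanishes, so the four points are coplanar.

Yes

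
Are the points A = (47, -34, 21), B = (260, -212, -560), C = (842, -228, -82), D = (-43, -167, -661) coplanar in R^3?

A normal to the plane through A, B, C is n = AB × AC = (-94380, -439956, 100188).
The plane has equation n·P = 12626592. For D: n·D = 11306724.
11306724 ≠ 12626592, so D is off the plane.

No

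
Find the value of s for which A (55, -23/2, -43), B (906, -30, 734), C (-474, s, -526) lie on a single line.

Direction AB = (851, -37/2, 777). From the x-coordinate of C, the parameter along the line is τ = (-474 − 55)/851 = -23/37.
Then s = (-23/2) + (-23/37)·(-37/2) = 0.

0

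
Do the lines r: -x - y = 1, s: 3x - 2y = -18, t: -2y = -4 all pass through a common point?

Intersecting r and s: solving the 2×2 system gives (x, y) = (-4, 3).
Substitute into t: (0)(-4) + (-2)(3) = -6.
But t requires -4 ≠ -6, so the three lines have no common point.

No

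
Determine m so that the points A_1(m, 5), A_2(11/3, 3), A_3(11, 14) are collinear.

5

Collinearity: (A_1 − A_2) must be parallel to (A_3 − A_2) = (22/3, 11).
Cross-multiplying the components: (m − 11/3)·(11) = (2)·(22/3).
Solving gives m = 5.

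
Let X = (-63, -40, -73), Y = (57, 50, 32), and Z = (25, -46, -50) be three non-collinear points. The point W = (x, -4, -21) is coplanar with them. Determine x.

A normal to the plane is n = XY × XZ = (2700, 6480, -8640).
W lies in the plane iff n · XW = 0.
This gives (2700)x + (-45900) = 0, so x = 17.

17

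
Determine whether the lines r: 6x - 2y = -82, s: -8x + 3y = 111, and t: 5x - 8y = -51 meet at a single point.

Intersecting r and s: solving the 2×2 system gives (x, y) = (-12, 5).
Substitute into t: (5)(-12) + (-8)(5) = -100.
But t requires -51 ≠ -100, so the three lines have no common point.

No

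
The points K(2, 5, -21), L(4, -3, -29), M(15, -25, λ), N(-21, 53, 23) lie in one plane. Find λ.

-49

Normal to plane KLN: n = (32, 96, -88); plane equation n·P = 2392.
Requiring n·M = 2392: (-88)λ + (-1920) = 2392.
So λ = -49.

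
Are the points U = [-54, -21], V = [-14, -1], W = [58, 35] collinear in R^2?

Yes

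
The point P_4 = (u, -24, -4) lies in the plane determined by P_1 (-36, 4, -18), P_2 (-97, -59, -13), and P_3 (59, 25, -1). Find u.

Coplanarity requires P_1P_2 · (P_1P_3 × P_1P_4) = 0.
P_1P_2 = (-61, -63, 5), P_1P_3 = (95, 21, 17); the triple product is linear in u with coefficient -1176 and constant term -18816.
Setting it to zero: u = -16.

-16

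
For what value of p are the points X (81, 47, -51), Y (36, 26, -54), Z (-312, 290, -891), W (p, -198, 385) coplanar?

48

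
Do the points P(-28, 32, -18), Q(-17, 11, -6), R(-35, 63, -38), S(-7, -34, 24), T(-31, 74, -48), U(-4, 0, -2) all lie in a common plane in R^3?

No

The plane through P, Q, R has normal n = PQ × PR = (48, 136, 194) and equation n·X = -484.
Checking the remaining points: n·S = -304, n·T = -736, n·U = -580.
Since n·S = -304 ≠ -484, S is off the plane and the points are not all coplanar.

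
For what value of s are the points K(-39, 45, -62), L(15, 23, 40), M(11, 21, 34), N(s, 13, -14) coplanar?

Normal to plane KLM: n = (336, -84, -196); plane equation n·P = -4732.
Requiring n·N = -4732: (336)s + (1652) = -4732.
So s = -19.

-19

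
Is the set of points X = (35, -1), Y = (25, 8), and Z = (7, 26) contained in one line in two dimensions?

No

XY = (-10, 9), XZ = (-28, 27).
If collinear, XZ would be a scalar multiple of XY. But (-10)·(27) ≠ (9)·(-28) (difference -18), so they are not parallel; the points are not collinear.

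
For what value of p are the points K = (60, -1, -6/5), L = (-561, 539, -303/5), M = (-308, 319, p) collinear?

-182/5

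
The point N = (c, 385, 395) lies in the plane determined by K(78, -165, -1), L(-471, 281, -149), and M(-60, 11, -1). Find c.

180

A normal to the plane is n = KL × KM = (26048, 20424, -35076).
N lies in the plane iff n · KN = 0.
This gives (26048)c + (-4688640) = 0, so c = 180.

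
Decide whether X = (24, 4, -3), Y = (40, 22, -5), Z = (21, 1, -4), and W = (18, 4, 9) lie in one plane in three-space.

No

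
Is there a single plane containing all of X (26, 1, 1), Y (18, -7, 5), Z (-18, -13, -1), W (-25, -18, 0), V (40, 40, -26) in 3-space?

The plane through X, Y, Z has normal n = XY × XZ = (72, -192, -240) and equation n·P = 1440.
Checking the remaining points: n·W = 1656, n·V = 1440.
Since n·W = 1656 ≠ 1440, W is off the plane and the points are not all coplanar.

No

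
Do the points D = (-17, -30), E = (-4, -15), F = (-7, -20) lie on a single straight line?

DE = (13, 15), DF = (10, 10).
det[DE; DF] = (13)(10) − (15)(10) = -20.
The determinant is nonzero, so they are not collinear.

No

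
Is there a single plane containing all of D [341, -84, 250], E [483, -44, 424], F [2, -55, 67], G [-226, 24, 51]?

No

A normal to the plane through D, E, F is n = DE × DF = (-12366, -33000, 17678).
The plane has equation n·P = 2974694. For G: n·G = 2904294.
2904294 ≠ 2974694, so G is off the plane.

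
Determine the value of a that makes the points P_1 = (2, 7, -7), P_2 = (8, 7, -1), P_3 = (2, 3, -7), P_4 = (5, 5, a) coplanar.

Normal to plane P_1P_2P_3: n = (24, 0, -24); plane equation n·P = 216.
Requiring n·P_4 = 216: (-24)a + (120) = 216.
So a = -4.

-4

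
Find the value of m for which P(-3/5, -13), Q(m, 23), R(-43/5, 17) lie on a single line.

Collinearity: (Q − P) must be parallel to (R − P) = (-8, 30).
Cross-multiplying the components: (m − (-3/5))·(30) = (36)·(-8).
Solving gives m = -51/5.

-51/5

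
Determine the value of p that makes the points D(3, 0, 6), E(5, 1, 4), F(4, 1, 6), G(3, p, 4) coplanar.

Normal to plane DEF: n = (2, -2, 1); plane equation n·P = 12.
Requiring n·G = 12: (-2)p + (10) = 12.
So p = -1.

-1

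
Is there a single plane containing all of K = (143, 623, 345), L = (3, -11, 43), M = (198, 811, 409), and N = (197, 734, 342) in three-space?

Yes

The four points are coplanar iff the 3×3 determinant with rows KL, KM, KN is zero.
Rows: (-140, -634, -302), (55, 188, 64), (54, 111, -3).
Expanding along the first row: (-140)(-7668) − (-634)(-3621) + (-302)(-4047) = 0.
Zero determinant ⇒ coplanar.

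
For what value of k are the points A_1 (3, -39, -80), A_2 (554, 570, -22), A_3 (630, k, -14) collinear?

Direction A_1A_2 = (551, 609, 58). From the x-coordinate of A_3, the parameter along the line is τ = (630 − 3)/551 = 33/29.
Then k = (-39) + 33/29·(609) = 654.

654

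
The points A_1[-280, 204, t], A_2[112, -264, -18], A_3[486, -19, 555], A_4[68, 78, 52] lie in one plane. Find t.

-350

The points are coplanar iff A_1A_2 · (A_1A_3 × A_1A_4) = 0.
Expanding, this is linear in t: (-138688)t + (-48540800) = 0.
So t = -350.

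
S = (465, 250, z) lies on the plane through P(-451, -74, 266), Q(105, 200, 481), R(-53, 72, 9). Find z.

-424

A normal to the plane is n = PQ × PR = (-101808, 228462, -27876).
S lies in the plane iff n · PS = 0.
This gives (-27876)z + (-11819424) = 0, so z = -424.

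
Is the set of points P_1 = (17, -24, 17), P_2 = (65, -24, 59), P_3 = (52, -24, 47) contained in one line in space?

No

P_1P_2 = (48, 0, 42), P_1P_3 = (35, 0, 30).
Comparing components 3 and 1: (42)(35) − (48)(30) = 30 ≠ 0, so P_1P_2 and P_1P_3 are not parallel and the points are not collinear.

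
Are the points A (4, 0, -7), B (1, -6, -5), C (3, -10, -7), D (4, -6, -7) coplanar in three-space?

No

With A as base: AB = (-3, -6, 2), AC = (-1, -10, 0), AD = (0, -6, 0).
AC × AD = (0, 0, 6).
AB · (AC × AD) = 12.
Since 12 ≠ 0, the four points are not coplanar.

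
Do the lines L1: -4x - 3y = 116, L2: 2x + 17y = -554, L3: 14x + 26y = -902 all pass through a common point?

Yes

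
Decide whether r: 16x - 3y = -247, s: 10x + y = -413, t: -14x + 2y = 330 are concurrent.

No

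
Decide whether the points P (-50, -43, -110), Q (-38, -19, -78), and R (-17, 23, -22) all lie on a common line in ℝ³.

Yes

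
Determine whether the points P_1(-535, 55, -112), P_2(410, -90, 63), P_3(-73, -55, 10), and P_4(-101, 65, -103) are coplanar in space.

The four points are coplanar iff the 3×3 determinant with rows P_1P_2, P_1P_3, P_1P_4 is zero.
Rows: (945, -145, 175), (462, -110, 122), (434, 10, 9).
Expanding along the first row: (945)(-2210) − (-145)(-48790) + (175)(52360) = 0.
Zero determinant ⇒ coplanar.

Yes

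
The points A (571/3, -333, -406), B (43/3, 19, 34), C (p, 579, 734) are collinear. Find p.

-797/3

Direction AB = (-176, 352, 440). From the y-coordinate of C, the parameter along the line is τ = (579 − (-333))/352 = 57/22.
Then p = 571/3 + 57/22·(-176) = -797/3.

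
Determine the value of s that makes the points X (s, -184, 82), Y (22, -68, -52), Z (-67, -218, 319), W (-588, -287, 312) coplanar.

-460

Coplanarity ⇔ det[XY; XZ; XW] = 0.
Expanding, this is linear in s: (-26649)s + (-12258540) = 0.
So s = -460.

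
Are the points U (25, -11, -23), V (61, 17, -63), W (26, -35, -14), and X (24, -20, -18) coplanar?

The four points are coplanar iff the 3×3 determinant with rows UV, UW, UX is zero.
Rows: (36, 28, -40), (1, -24, 9), (-1, -9, 5).
Expanding along the first row: (36)(-39) − (28)(14) + (-40)(-33) = -476.
Nonzero ⇒ not coplanar.

No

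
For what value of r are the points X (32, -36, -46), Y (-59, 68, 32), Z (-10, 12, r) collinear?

-10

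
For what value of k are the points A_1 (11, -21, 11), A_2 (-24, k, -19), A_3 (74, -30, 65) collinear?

-16

Collinearity requires A_1A_2 × A_1A_3 = 0; each component is linear in k.
The x-component gives (54)k + (864) = 0, so k = -16.
The remaining components then also vanish.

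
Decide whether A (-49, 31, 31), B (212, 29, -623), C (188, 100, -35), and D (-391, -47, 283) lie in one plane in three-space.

No

The four points are coplanar iff the 3×3 determinant with rows AB, AC, AD is zero.
Rows: (261, -2, -654), (237, 69, -66), (-342, -78, 252).
Expanding along the first row: (261)(12240) − (-2)(37152) + (-654)(5112) = -74304.
Nonzero ⇒ not coplanar.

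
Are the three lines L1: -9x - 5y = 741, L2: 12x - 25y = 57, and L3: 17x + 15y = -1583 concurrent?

Yes

Intersecting L1 and L2: solving the 2×2 system gives (x, y) = (-64, -33).
Substitute into L3: (17)(-64) + (15)(-33) = -1583.
This equals -1583, so (-64, -33) lies on all three lines and they are concurrent.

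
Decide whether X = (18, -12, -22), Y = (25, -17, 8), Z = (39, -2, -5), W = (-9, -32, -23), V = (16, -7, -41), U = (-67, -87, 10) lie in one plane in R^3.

The plane through X, Y, Z has normal n = XY × XZ = (-385, 511, 175) and equation n·P = -16912.
Checking the remaining points: n·W = -16912, n·V = -16912, n·U = -16912.
All equal -16912, so all 6 points lie in one plane.

Yes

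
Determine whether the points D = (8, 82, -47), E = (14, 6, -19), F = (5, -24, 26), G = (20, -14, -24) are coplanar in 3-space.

The four points are coplanar iff the 3×3 determinant with rows DE, DF, DG is zero.
Rows: (6, -76, 28), (-3, -106, 73), (12, -96, 23).
Expanding along the first row: (6)(4570) − (-76)(-945) + (28)(1560) = -720.
Nonzero ⇒ not coplanar.

No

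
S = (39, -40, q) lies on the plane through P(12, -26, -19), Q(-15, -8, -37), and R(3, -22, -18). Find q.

-15

Coplanarity requires PQ · (PR × PS) = 0.
PQ = (-27, 18, -18), PR = (-9, 4, 1); the triple product is linear in q with coefficient 54 and constant term 810.
Setting it to zero: q = -15.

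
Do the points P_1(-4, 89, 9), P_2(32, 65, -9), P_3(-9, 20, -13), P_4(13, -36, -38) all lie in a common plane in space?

With P_1 as base: P_1P_2 = (36, -24, -18), P_1P_3 = (-5, -69, -22), P_1P_4 = (17, -125, -47).
P_1P_3 × P_1P_4 = (493, -609, 1798).
P_1P_2 · (P_1P_3 × P_1P_4) = 0.
The scalar triple product vanishes, so the four points are coplanar.

Yes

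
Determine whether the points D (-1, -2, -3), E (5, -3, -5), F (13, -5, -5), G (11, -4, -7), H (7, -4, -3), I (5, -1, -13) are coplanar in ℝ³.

Yes

The plane through D, E, F has normal n = DE × DF = (-4, -16, -4) and equation n·P = 48.
Checking the remaining points: n·G = 48, n·H = 48, n·I = 48.
All equal 48, so all 6 points lie in one plane.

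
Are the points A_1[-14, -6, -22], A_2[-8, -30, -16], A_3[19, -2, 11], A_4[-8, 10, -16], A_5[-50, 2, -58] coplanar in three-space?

Yes

The plane through A_1, A_2, A_3 has normal n = A_1A_2 × A_1A_3 = (-816, 0, 816) and equation n·P = -6528.
Checking the remaining points: n·A_4 = -6528, n·A_5 = -6528.
All equal -6528, so all 5 points lie in one plane.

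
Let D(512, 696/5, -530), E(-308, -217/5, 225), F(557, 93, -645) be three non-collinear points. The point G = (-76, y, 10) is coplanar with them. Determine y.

The plane through D, E, F has equation 55880x − 60325y + 46101z = -4220210.
Substituting G: (-60325)y + (-3785870) = -4220210, so y = 36/5.

36/5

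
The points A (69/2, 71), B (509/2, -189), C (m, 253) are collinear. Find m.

-239/2

The three points are collinear iff det[AB; AC] = 0.
This determinant is linear in m: (260)m + (31070) = 0, so m = -239/2.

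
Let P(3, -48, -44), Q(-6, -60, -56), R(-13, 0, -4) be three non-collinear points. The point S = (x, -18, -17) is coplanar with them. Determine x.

The plane through P, Q, R has equation 96x + 552y − 624z = 1248.
Substituting S: (96)x + (672) = 1248, so x = 6.

6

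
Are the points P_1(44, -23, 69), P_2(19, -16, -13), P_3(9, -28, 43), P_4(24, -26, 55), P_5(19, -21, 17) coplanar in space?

The plane through P_1, P_2, P_3 has normal n = P_1P_2 × P_1P_3 = (-592, 2220, 370) and equation n·P = -51578.
Checking the remaining points: n·P_4 = -51578, n·P_5 = -51578.
All equal -51578, so all 5 points lie in one plane.

Yes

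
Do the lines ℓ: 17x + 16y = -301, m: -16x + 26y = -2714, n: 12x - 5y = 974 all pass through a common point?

The three lines meet at one point iff the augmented coefficient matrix [aᵢ bᵢ cᵢ] has rank < 3, i.e. its determinant vanishes.
Here the determinant is -2094.
Nonzero, so no common point exists.

No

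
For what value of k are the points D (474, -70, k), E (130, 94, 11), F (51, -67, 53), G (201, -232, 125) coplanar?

107

The points are coplanar iff DE · (DF × DG) = 0.
Expanding, this is linear in k: (-37185)k + (3978795) = 0.
So k = 107.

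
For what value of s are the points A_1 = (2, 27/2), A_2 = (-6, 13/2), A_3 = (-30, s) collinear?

-29/2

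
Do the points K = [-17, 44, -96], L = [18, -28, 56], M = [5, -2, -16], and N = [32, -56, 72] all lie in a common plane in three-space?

A normal to the plane through K, L, M is n = KL × KM = (1232, 544, -26).
The plane has equation n·P = 5488. For N: n·N = 7088.
7088 ≠ 5488, so N is off the plane.

No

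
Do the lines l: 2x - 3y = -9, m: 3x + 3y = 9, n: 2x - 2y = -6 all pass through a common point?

The three lines meet at one point iff the augmented coefficient matrix [aᵢ bᵢ cᵢ] has rank < 3, i.e. its determinant vanishes.
Here the determinant is 0.
It vanishes, so the lines are concurrent at (0, 3).

Yes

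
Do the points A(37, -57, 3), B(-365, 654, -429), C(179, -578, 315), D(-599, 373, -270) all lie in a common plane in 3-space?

A normal to the plane through A, B, C is n = AB × AC = (-3240, 64080, 108480).
The plane has equation n·P = -3447000. For D: n·D = -3447000.
Equal, so D lies in the plane and all four are coplanar.

Yes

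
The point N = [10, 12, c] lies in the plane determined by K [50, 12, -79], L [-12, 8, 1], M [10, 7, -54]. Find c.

Coplanarity requires KL · (KM × KN) = 0.
KL = (-62, -4, 80), KM = (-40, -5, 25); the triple product is linear in c with coefficient 150 and constant term -150.
Setting it to zero: c = 1.

1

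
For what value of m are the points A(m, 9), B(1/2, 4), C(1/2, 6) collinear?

1/2

The three points are collinear iff det[AB; AC] = 0.
This determinant is linear in m: (-2)m + (1) = 0, so m = 1/2.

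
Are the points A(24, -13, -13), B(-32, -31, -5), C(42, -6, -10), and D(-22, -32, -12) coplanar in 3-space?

No

With A as base: AB = (-56, -18, 8), AC = (18, 7, 3), AD = (-46, -19, 1).
AC × AD = (64, -156, -20).
AB · (AC × AD) = -936.
Since -936 ≠ 0, the four points are not coplanar.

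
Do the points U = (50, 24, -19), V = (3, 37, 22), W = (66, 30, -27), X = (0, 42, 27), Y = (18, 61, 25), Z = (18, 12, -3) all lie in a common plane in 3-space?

Yes

The plane through U, V, W has normal n = UV × UW = (-350, 280, -490) and equation n·P = -1470.
Checking the remaining points: n·X = -1470, n·Y = -1470, n·Z = -1470.
All equal -1470, so all 6 points lie in one plane.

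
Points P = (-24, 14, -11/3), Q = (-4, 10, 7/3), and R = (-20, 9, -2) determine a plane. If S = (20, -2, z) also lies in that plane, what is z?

A normal to the plane is n = PQ × PR = (70/3, -28/3, -84).
S lies in the plane iff n · PS = 0.
This gives (-84)z + (868) = 0, so z = 31/3.

31/3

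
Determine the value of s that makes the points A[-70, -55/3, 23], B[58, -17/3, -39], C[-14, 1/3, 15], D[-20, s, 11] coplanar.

-5

Normal to plane ABC: n = (1056, -2448, 1680); plane equation n·P = 9600.
Requiring n·D = 9600: (-2448)s + (-2640) = 9600.
So s = -5.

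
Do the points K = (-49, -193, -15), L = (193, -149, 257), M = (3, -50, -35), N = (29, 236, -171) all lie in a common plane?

With K as base: KL = (242, 44, 272), KM = (52, 143, -20), KN = (78, 429, -156).
KM × KN = (-13728, 6552, 11154).
KL · (KM × KN) = 0.
The scalar triple product vanishes, so the four points are coplanar.

Yes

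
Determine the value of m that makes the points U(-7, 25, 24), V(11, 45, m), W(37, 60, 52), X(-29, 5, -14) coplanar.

Normal to plane UWX: n = (-770, 1056, -110); plane equation n·P = 29150.
Requiring n·V = 29150: (-110)m + (39050) = 29150.
So m = 90.

90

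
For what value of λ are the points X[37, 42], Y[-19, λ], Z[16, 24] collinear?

Collinearity: (Y − X) must be parallel to (Z − X) = (-21, -18).
Cross-multiplying the components: (λ − 42)·(-21) = (-56)·(-18).
Solving gives λ = -6.

-6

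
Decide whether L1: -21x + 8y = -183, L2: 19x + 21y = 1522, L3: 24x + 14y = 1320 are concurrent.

No

Intersecting L1 and L2: solving the 2×2 system gives (x, y) = (16019/593, 28485/593).
Substitute into L3: (24)(16019/593) + (14)(28485/593) = 783246/593.
But L3 requires 1320 ≠ 783246/593, so the three lines have no common point.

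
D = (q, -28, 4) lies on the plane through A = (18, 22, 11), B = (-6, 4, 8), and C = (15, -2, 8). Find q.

A normal to the plane is n = AB × AC = (-18, -63, 522).
D lies in the plane iff n · AD = 0.
This gives (-18)q + (-180) = 0, so q = -10.

-10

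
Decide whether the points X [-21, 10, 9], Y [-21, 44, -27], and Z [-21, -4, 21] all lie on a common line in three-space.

No

XY = (0, 34, -36), XZ = (0, -14, 12).
Comparing components 2 and 3: (34)(12) − (-36)(-14) = -96 ≠ 0, so XY and XZ are not parallel and the points are not collinear.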